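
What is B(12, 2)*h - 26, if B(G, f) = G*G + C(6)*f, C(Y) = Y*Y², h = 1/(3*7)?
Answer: 10/7 ≈ 1.4286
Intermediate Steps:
h = 1/21 ≈ 0.047619
C(Y) = Y³
B(G, f) = G² + 216*f (B(G, f) = G*G + 6³*f = G² + 216*f)
B(12, 2)*h - 26 = (12² + 216*2)*(1/21) - 26 = (144 + 432)*(1/21) - 26 = 576*(1/21) - 26 = 192/7 - 26 = 10/7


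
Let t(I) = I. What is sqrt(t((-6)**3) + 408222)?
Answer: 3*sqrt(45334) ≈ 638.75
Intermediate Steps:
sqrt(t((-6)**3) + 408222) = sqrt((-6)**3 + 408222) = sqrt(-216 + 408222) = sqrt(408006) = 3*sqrt(45334)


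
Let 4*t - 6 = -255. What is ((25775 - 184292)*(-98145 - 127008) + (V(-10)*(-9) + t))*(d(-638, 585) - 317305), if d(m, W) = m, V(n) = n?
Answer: -45390277927956645/4 ≈ -1.1348e+16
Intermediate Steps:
t = -249/4 (t = 3/2 + (¼)*(-255) = 3/2 - 255/4 = -249/4 ≈ -62.250)
((25775 - 184292)*(-98145 - 127008) + (V(-10)*(-9) + t))*(d(-638, 585) - 317305) = ((25775 - 184292)*(-98145 - 127008) + (-10*(-9) - 249/4))*(-638 - 317305) = (-158517*(-225153) + (90 - 249/4))*(-317943) = (35690578101 + 111/4)*(-317943) = (142762312515/4)*(-317943) = -45390277927956645/4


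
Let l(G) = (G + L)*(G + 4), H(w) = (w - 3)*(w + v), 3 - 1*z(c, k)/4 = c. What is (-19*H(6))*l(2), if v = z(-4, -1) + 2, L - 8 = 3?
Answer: -160056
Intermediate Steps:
L = 11 (L = 8 + 3 = 11)
z(c, k) = 12 - 4*c
v = 30 (v = (12 - 4*(-4)) + 2 = (12 + 16) + 2 = 28 + 2 = 30)
H(w) = (-3 + w)*(30 + w) (H(w) = (w - 3)*(w + 30) = (-3 + w)*(30 + w))
l(G) = (4 + G)*(11 + G) (l(G) = (G + 11)*(G + 4) = (11 + G)*(4 + G) = (4 + G)*(11 + G))
(-19*H(6))*l(2) = (-19*(-90 + 6² + 27*6))*(44 + 2² + 15*2) = (-19*(-90 + 36 + 162))*(44 + 4 + 30) = -19*108*78 = -2052*78 = -160056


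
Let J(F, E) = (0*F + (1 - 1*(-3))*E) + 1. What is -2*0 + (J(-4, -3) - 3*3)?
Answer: -20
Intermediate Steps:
J(F, E) = 1 + 4*E (J(F, E) = (0 + (1 + 3)*E) + 1 = (0 + 4*E) + 1 = 4*E + 1 = 1 + 4*E)
-2*0 + (J(-4, -3) - 3*3) = -2*0 + ((1 + 4*(-3)) - 3*3) = 0 + ((1 - 12) - 9) = 0 + (-11 - 9) = 0 - 20 = -20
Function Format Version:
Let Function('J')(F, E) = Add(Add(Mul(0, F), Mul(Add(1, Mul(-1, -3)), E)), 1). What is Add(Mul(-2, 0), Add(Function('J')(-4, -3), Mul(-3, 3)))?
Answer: -20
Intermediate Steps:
Function('J')(F, E) = Add(1, Mul(4, E)) (Function('J')(F, E) = Add(Add(0, Mul(Add(1, 3), E)), 1) = Add(Add(0, Mul(4, E)), 1) = Add(Mul(4, E), 1) = Add(1, Mul(4, E)))
Add(Mul(-2, 0), Add(Function('J')(-4, -3), Mul(-3, 3))) = Add(Mul(-2, 0), Add(Add(1, Mul(4, -3)), Mul(-3, 3))) = Add(0, Add(Add(1, -12), -9)) = Add(0, Add(-11, -9)) = Add(0, -20) = -20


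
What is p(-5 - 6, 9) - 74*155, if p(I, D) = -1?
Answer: -11471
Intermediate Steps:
p(-5 - 6, 9) - 74*155 = -1 - 74*155 = -1 - 11470 = -11471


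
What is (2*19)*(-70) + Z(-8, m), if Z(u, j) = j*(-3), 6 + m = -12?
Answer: -2606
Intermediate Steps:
m = -18 (m = -6 - 12 = -18)
Z(u, j) = -3*j
(2*19)*(-70) + Z(-8, m) = (2*19)*(-70) - 3*(-18) = 38*(-70) + 54 = -2660 + 54 = -2606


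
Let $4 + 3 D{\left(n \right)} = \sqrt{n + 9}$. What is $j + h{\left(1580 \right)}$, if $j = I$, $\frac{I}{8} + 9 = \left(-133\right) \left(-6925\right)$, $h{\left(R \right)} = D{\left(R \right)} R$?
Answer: $\frac{22098064}{3} + \frac{1580 \sqrt{1589}}{3} \approx 7.387 \cdot 10^{6}$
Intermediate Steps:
$D{\left(n \right)} = - \frac{4}{3} + \frac{\sqrt{9 + n}}{3}$ ($D{\left(n \right)} = - \frac{4}{3} + \frac{\sqrt{n + 9}}{3} = - \frac{4}{3} + \frac{\sqrt{9 + n}}{3}$)
$h{\left(R \right)} = R \left(- \frac{4}{3} + \frac{\sqrt{9 + R}}{3}\right)$ ($h{\left(R \right)} = \left(- \frac{4}{3} + \frac{\sqrt{9 + R}}{3}\right) R = R \left(- \frac{4}{3} + \frac{\sqrt{9 + R}}{3}\right)$)
$I = 7368128$ ($I = -72 + 8 \left(\left(-133\right) \left(-6925\right)\right) = -72 + 8 \cdot 921025 = -72 + 7368200 = 7368128$)
$j = 7368128$
$j + h{\left(1580 \right)} = 7368128 + \frac{1}{3} \cdot 1580 \left(-4 + \sqrt{9 + 1580}\right) = 7368128 + \frac{1}{3} \cdot 1580 \left(-4 + \sqrt{1589}\right) = 7368128 - \left(\frac{6320}{3} - \frac{1580 \sqrt{1589}}{3}\right) = \frac{22098064}{3} + \frac{1580 \sqrt{1589}}{3}$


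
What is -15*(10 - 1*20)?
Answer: 150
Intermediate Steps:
-15*(10 - 1*20) = -15*(10 - 20) = -15*(-10) = 150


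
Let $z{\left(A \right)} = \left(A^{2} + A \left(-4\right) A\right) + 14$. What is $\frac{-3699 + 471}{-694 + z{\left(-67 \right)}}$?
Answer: $\frac{3228}{14147} \approx 0.22818$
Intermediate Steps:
$z{\left(A \right)} = 14 - 3 A^{2}$ ($z{\left(A \right)} = \left(A^{2} + - 4 A A\right) + 14 = \left(A^{2} - 4 A^{2}\right) + 14 = - 3 A^{2} + 14 = 14 - 3 A^{2}$)
$\frac{-3699 + 471}{-694 + z{\left(-67 \right)}} = \frac{-3699 + 471}{-694 + \left(14 - 3 \left(-67\right)^{2}\right)} = - \frac{3228}{-694 + \left(14 - 13467\right)} = - \frac{3228}{-694 - 13453} = - \frac{3228}{-14147} = \left(-3228\right) \left(- \frac{1}{14147}\right) = \frac{3228}{14147}$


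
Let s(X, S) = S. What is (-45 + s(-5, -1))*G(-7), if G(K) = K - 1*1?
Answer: 368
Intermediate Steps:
G(K) = -1 + K (G(K) = K - 1 = -1 + K)
(-45 + s(-5, -1))*G(-7) = (-45 - 1)*(-1 - 7) = -46*(-8) = 368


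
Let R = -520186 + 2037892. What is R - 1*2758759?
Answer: -1241053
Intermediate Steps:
R = 1517706
R - 1*2758759 = 1517706 - 1*2758759 = 1517706 - 2758759 = -1241053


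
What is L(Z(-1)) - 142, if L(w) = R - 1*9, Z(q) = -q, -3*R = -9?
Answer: -148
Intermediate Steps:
R = 3 (R = -⅓*(-9) = 3)
L(w) = -6 (L(w) = 3 - 1*9 = 3 - 9 = -6)
L(Z(-1)) - 142 = -6 - 142 = -148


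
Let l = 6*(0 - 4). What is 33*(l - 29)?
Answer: -1749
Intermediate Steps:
l = -24 (l = 6*(-4) = -24)
33*(l - 29) = 33*(-24 - 29) = 33*(-53) = -1749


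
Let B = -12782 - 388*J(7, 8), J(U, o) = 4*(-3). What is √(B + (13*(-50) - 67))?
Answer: I*√8843 ≈ 94.037*I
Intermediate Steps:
J(U, o) = -12
B = -8126 (B = -12782 - 388*(-12) = -12782 - 1*(-4656) = -12782 + 4656 = -8126)
√(B + (13*(-50) - 67)) = √(-8126 + (13*(-50) - 67)) = √(-8126 + (-650 - 67)) = √(-8126 - 717) = √(-8843) = I*√8843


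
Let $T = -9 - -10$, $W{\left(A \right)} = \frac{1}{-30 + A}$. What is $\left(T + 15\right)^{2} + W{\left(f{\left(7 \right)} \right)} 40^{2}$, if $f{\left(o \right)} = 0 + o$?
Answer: $\frac{4288}{23} \approx 186.43$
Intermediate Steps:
$f{\left(o \right)} = o$
$T = 1$ ($T = -9 + 10 = 1$)
$\left(T + 15\right)^{2} + W{\left(f{\left(7 \right)} \right)} 40^{2} = \left(1 + 15\right)^{2} + \frac{40^{2}}{-30 + 7} = 16^{2} + \frac{1}{-23} \cdot 1600 = 256 - \frac{1600}{23} = \frac{4288}{23}$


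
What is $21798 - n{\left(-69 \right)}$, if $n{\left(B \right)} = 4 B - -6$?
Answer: $22068$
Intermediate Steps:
$n{\left(B \right)} = 6 + 4 B$ ($n{\left(B \right)} = 4 B + 6 = 6 + 4 B$)
$21798 - n{\left(-69 \right)} = 21798 - \left(6 + 4 \left(-69\right)\right) = 21798 - \left(6 - 276\right) = 21798 - -270 = 21798 + 270 = 22068$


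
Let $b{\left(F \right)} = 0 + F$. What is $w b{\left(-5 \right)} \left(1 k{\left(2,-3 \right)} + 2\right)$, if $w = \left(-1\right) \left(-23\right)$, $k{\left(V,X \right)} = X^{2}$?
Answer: $-1265$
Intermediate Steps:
$w = 23$
$b{\left(F \right)} = F$
$w b{\left(-5 \right)} \left(1 k{\left(2,-3 \right)} + 2\right) = 23 \left(-5\right) \left(1 \left(-3\right)^{2} + 2\right) = - 115 \left(1 \cdot 9 + 2\right) = - 115 \left(9 + 2\right) = \left(-115\right) 11 = -1265$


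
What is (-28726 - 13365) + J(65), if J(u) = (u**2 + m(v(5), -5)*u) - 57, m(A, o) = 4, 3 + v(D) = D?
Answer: -37663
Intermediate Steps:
v(D) = -3 + D
J(u) = -57 + u**2 + 4*u (J(u) = (u**2 + 4*u) - 57 = -57 + u**2 + 4*u)
(-28726 - 13365) + J(65) = (-28726 - 13365) + (-57 + 65**2 + 4*65) = -42091 + (-57 + 4225 + 260) = -42091 + 4428 = -37663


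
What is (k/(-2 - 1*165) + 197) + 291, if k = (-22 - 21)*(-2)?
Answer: 81410/167 ≈ 487.48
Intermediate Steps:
k = 86 (k = -43*(-2) = 86)
(k/(-2 - 1*165) + 197) + 291 = (86/(-2 - 1*165) + 197) + 291 = (86/(-2 - 165) + 197) + 291 = (86/(-167) + 197) + 291 = (86*(-1/167) + 197) + 291 = (-86/167 + 197) + 291 = 32813/167 + 291 = 81410/167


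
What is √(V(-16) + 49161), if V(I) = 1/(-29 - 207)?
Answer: √684517705/118 ≈ 221.72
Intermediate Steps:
V(I) = -1/236 (V(I) = 1/(-236) = -1/236)
√(V(-16) + 49161) = √(-1/236 + 49161) = √(11601995/236) = √684517705/118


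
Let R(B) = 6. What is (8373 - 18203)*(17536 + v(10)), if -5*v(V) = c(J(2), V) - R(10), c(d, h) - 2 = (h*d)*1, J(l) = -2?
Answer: -172426064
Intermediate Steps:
c(d, h) = 2 + d*h (c(d, h) = 2 + (h*d)*1 = 2 + (d*h)*1 = 2 + d*h)
v(V) = ⅘ + 2*V/5 (v(V) = -((2 - 2*V) - 1*6)/5 = -((2 - 2*V) - 6)/5 = -(-4 - 2*V)/5 = ⅘ + 2*V/5)
(8373 - 18203)*(17536 + v(10)) = (8373 - 18203)*(17536 + (⅘ + (⅖)*10)) = -9830*(17536 + (⅘ + 4)) = -9830*(17536 + 24/5) = -9830*87704/5 = -172426064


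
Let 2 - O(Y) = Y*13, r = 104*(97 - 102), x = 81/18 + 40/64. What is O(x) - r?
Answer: 3643/8 ≈ 455.38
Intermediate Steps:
x = 41/8 (x = 81*(1/18) + 40*(1/64) = 9/2 + 5/8 = 41/8 ≈ 5.1250)
r = -520 (r = 104*(-5) = -520)
O(Y) = 2 - 13*Y (O(Y) = 2 - Y*13 = 2 - 13*Y)
O(x) - r = (2 - 13*41/8) - 1*(-520) = (2 - 533/8) + 520 = -517/8 + 520 = 3643/8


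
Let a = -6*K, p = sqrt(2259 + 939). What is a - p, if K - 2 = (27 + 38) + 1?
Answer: -408 - sqrt(3198) ≈ -464.55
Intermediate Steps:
K = 68 (K = 2 + ((27 + 38) + 1) = 2 + (65 + 1) = 2 + 66 = 68)
p = sqrt(3198) ≈ 56.551
a = -408 (a = -6*68 = -408)
a - p = -408 - sqrt(3198)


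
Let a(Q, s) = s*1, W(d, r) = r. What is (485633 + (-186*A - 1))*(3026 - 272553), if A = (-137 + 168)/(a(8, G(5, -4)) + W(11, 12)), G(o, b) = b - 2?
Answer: -130631920617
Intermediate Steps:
G(o, b) = -2 + b
a(Q, s) = s
A = 31/6 (A = (-137 + 168)/((-2 - 4) + 12) = 31/(-6 + 12) = 31/6 ≈ 5.1667)
(485633 + (-186*A - 1))*(3026 - 272553) = (485633 + (-186*31/6 - 1))*(3026 - 272553) = (485633 + (-961 - 1))*(-269527) = (485633 - 962)*(-269527) = 484671*(-269527) = -130631920617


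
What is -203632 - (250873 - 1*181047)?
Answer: -273458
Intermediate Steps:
-203632 - (250873 - 1*181047) = -203632 - (250873 - 181047) = -203632 - 1*69826 = -203632 - 69826 = -273458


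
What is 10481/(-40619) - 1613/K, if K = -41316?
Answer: -367514549/1678214604 ≈ -0.21899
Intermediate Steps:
10481/(-40619) - 1613/K = 10481/(-40619) - 1613/(-41316) = 10481*(-1/40619) - 1613*(-1/41316) = -10481/40619 + 1613/41316 = -367514549/1678214604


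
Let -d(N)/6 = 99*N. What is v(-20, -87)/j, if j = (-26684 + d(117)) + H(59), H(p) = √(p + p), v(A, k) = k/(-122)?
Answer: -1394639/188103199122 - 29*√118/376206398244 ≈ -7.4151e-6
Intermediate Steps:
v(A, k) = -k/122 (v(A, k) = k*(-1/122) = -k/122)
d(N) = -594*N
H(p) = √2*√p (H(p) = √(2*p) = √2*√p)
j = -96182 + √118 (j = (-26684 - 594*117) + √2*√59 = (-26684 - 69498) + √118 = -96182 + √118 ≈ -96171.)
v(-20, -87)/j = (-1/122*(-87))/(-96182 + √118) = 87/(122*(-96182 + √118))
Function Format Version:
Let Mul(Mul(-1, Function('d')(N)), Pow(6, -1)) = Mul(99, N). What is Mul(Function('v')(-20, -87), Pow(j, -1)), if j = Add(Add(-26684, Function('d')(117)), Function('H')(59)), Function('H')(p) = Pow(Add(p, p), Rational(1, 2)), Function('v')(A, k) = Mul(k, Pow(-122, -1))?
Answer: Add(Rational(-1394639, 188103199122), Mul(Rational(-29, 376206398244), Pow(118, Rational(1, 2)))) ≈ -7.4151e-6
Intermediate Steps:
Function('v')(A, k) = Mul(Rational(-1, 122), k) (Function('v')(A, k) = Mul(k, Rational(-1, 122)) = Mul(Rational(-1, 122), k))
Function('d')(N) = Mul(-594, N) (Function('d')(N) = Mul(-6, Mul(99, N)) = Mul(-594, N))
Function('H')(p) = Mul(Pow(2, Rational(1, 2)), Pow(p, Rational(1, 2))) (Function('H')(p) = Pow(Mul(2, p), Rational(1, 2)) = Mul(Pow(2, Rational(1, 2)), Pow(p, Rational(1, 2))))
j = Add(-96182, Pow(118, Rational(1, 2))) (j = Add(Add(-26684, Mul(-594, 117)), Mul(Pow(2, Rational(1, 2)), Pow(59, Rational(1, 2)))) = Add(Add(-26684, -69498), Pow(118, Rational(1, 2))) = Add(-96182, Pow(118, Rational(1, 2))) ≈ -96171.)
Mul(Function('v')(-20, -87), Pow(j, -1)) = Mul(Mul(Rational(-1, 122), -87), Pow(Add(-96182, Pow(118, Rational(1, 2))), -1)) = Mul(Rational(87, 122), Pow(Add(-96182, Pow(118, Rational(1, 2))), -1))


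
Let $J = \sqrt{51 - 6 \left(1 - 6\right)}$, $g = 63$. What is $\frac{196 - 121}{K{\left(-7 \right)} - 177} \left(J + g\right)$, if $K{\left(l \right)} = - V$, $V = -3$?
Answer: $- \frac{900}{29} \approx -31.034$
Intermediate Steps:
$K{\left(l \right)} = 3$ ($K{\left(l \right)} = \left(-1\right) \left(-3\right) = 3$)
$J = 9$ ($J = \sqrt{51 - -30} = \sqrt{51 + 30} = \sqrt{81} = 9$)
$\frac{196 - 121}{K{\left(-7 \right)} - 177} \left(J + g\right) = \frac{196 - 121}{3 - 177} \left(9 + 63\right) = \frac{75}{-174} \cdot 72 = 75 \left(- \frac{1}{174}\right) 72 = \left(- \frac{25}{58}\right) 72 = - \frac{900}{29}$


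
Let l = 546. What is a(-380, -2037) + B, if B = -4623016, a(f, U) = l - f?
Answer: -4622090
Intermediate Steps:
a(f, U) = 546 - f
a(-380, -2037) + B = (546 - 1*(-380)) - 4623016 = (546 + 380) - 4623016 = 926 - 4623016 = -4622090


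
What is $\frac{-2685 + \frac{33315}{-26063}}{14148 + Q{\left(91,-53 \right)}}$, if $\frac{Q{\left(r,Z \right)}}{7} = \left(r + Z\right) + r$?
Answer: $- \frac{23337490}{130758071} \approx -0.17848$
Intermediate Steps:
$Q{\left(r,Z \right)} = 7 Z + 14 r$ ($Q{\left(r,Z \right)} = 7 \left(\left(r + Z\right) + r\right) = 7 \left(\left(Z + r\right) + r\right) = 7 \left(Z + 2 r\right) = 7 Z + 14 r$)
$\frac{-2685 + \frac{33315}{-26063}}{14148 + Q{\left(91,-53 \right)}} = \frac{-2685 + \frac{33315}{-26063}}{14148 + \left(7 \left(-53\right) + 14 \cdot 91\right)} = \frac{-2685 + 33315 \left(- \frac{1}{26063}\right)}{14148 + \left(-371 + 1274\right)} = \frac{-2685 - \frac{33315}{26063}}{14148 + 903} = - \frac{70012470}{26063 \cdot 15051} = \left(- \frac{70012470}{26063}\right) \frac{1}{15051} = - \frac{23337490}{130758071}$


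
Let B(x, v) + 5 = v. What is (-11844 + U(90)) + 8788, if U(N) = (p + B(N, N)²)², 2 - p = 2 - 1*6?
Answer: 52284305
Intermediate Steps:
B(x, v) = -5 + v
p = 6 (p = 2 - (2 - 1*6) = 2 - (2 - 6) = 2 - 1*(-4) = 2 + 4 = 6)
U(N) = (6 + (-5 + N)²)²
(-11844 + U(90)) + 8788 = (-11844 + (6 + (-5 + 90)²)²) + 8788 = (-11844 + (6 + 85²)²) + 8788 = (-11844 + (6 + 7225)²) + 8788 = (-11844 + 7231²) + 8788 = (-11844 + 52287361) + 8788 = 52275517 + 8788 = 52284305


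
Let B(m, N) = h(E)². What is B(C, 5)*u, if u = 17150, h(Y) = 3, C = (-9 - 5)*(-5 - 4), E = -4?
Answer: 154350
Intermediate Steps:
C = 126 (C = -14*(-9) = 126)
B(m, N) = 9 (B(m, N) = 3² = 9)
B(C, 5)*u = 9*17150 = 154350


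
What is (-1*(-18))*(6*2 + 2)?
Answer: 252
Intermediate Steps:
(-1*(-18))*(6*2 + 2) = 18*(12 + 2) = 18*14 = 252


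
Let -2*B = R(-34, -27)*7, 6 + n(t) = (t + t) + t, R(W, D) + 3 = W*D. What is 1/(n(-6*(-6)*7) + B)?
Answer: -2/4905 ≈ -0.00040775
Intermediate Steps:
R(W, D) = -3 + D*W (R(W, D) = -3 + W*D = -3 + D*W)
n(t) = -6 + 3*t (n(t) = -6 + ((t + t) + t) = -6 + (2*t + t) = -6 + 3*t)
B = -6405/2 (B = -(-3 - 27*(-34))*7/2 = -(-3 + 918)*7/2 = -915*7/2 = -½*6405 = -6405/2 ≈ -3202.5)
1/(n(-6*(-6)*7) + B) = 1/((-6 + 3*(-6*(-6)*7)) - 6405/2) = 1/((-6 + 3*(36*7)) - 6405/2) = 1/((-6 + 3*252) - 6405/2) = 1/((-6 + 756) - 6405/2) = 1/(750 - 6405/2) = 1/(-4905/2) = -2/4905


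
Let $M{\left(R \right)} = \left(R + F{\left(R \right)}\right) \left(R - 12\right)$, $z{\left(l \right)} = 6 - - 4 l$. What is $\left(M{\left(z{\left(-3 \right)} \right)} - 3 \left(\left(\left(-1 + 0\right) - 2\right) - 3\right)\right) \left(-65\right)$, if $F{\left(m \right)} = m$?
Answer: $-15210$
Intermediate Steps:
$z{\left(l \right)} = 6 + 4 l$
$M{\left(R \right)} = 2 R \left(-12 + R\right)$ ($M{\left(R \right)} = \left(R + R\right) \left(R - 12\right) = 2 R \left(-12 + R\right)$)
$\left(M{\left(z{\left(-3 \right)} \right)} - 3 \left(\left(\left(-1 + 0\right) - 2\right) - 3\right)\right) \left(-65\right) = \left(2 \left(6 + 4 \left(-3\right)\right) \left(-12 + \left(6 + 4 \left(-3\right)\right)\right) - 3 \left(\left(\left(-1 + 0\right) - 2\right) - 3\right)\right) \left(-65\right) = \left(2 \left(6 - 12\right) \left(-12 + \left(6 - 12\right)\right) - 3 \left(\left(-1 - 2\right) - 3\right)\right) \left(-65\right) = \left(2 \left(-6\right) \left(-12 - 6\right) - 3 \left(-3 - 3\right)\right) \left(-65\right) = \left(2 \left(-6\right) \left(-18\right) - -18\right) \left(-65\right) = \left(216 + 18\right) \left(-65\right) = 234 \left(-65\right) = -15210$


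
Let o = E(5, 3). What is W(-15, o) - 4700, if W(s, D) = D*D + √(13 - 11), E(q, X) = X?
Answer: -4691 + √2 ≈ -4689.6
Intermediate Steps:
o = 3
W(s, D) = √2 + D² (W(s, D) = D² + √2 = √2 + D²)
W(-15, o) - 4700 = (√2 + 3²) - 4700 = (√2 + 9) - 4700 = (9 + √2) - 4700 = -4691 + √2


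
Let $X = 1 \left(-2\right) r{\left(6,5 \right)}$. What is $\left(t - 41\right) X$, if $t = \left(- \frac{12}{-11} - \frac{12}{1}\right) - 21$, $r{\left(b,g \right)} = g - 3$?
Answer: $\frac{3208}{11} \approx 291.64$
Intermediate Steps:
$r{\left(b,g \right)} = -3 + g$
$t = - \frac{351}{11}$ ($t = \left(\left(-12\right) \left(- \frac{1}{11}\right) - 12\right) - 21 = \left(\frac{12}{11} - 12\right) - 21 = - \frac{120}{11} - 21 = - \frac{351}{11} \approx -31.909$)
$X = -4$ ($X = 1 \left(-2\right) \left(-3 + 5\right) = \left(-2\right) 2 = -4$)
$\left(t - 41\right) X = \left(- \frac{351}{11} - 41\right) \left(-4\right) = \left(- \frac{802}{11}\right) \left(-4\right) = \frac{3208}{11}$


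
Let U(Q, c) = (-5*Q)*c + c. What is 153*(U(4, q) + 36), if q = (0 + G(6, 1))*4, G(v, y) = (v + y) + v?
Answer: -145656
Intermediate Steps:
G(v, y) = y + 2*v
q = 52 (q = (0 + (1 + 2*6))*4 = (0 + (1 + 12))*4 = (0 + 13)*4 = 13*4 = 52)
U(Q, c) = c - 5*Q*c (U(Q, c) = -5*Q*c + c = c - 5*Q*c)
153*(U(4, q) + 36) = 153*(52*(1 - 5*4) + 36) = 153*(52*(1 - 20) + 36) = 153*(52*(-19) + 36) = 153*(-988 + 36) = 153*(-952) = -145656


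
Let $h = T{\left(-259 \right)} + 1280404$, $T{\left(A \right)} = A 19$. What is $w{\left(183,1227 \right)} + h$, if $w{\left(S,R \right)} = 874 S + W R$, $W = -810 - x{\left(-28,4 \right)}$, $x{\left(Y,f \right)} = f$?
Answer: $436647$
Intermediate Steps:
$W = -814$ ($W = -810 - 4 = -814$)
$T{\left(A \right)} = 19 A$
$h = 1275483$ ($h = 19 \left(-259\right) + 1280404 = -4921 + 1280404 = 1275483$)
$w{\left(S,R \right)} = - 814 R + 874 S$ ($w{\left(S,R \right)} = 874 S - 814 R = - 814 R + 874 S$)
$w{\left(183,1227 \right)} + h = \left(\left(-814\right) 1227 + 874 \cdot 183\right) + 1275483 = \left(-998778 + 159942\right) + 1275483 = -838836 + 1275483 = 436647$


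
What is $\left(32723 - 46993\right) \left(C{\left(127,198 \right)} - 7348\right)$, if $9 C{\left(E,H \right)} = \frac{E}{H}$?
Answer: $\frac{93425754215}{891} \approx 1.0485 \cdot 10^{8}$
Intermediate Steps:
$C{\left(E,H \right)} = \frac{E}{9 H}$ ($C{\left(E,H \right)} = \frac{E \frac{1}{H}}{9} = \frac{E}{9 H}$)
$\left(32723 - 46993\right) \left(C{\left(127,198 \right)} - 7348\right) = \left(32723 - 46993\right) \left(\frac{1}{9} \cdot 127 \cdot \frac{1}{198} - 7348\right) = - 14270 \left(\frac{1}{9} \cdot 127 \cdot \frac{1}{198} - 7348\right) = - 14270 \left(\frac{127}{1782} - 7348\right) = \left(-14270\right) \left(- \frac{13094009}{1782}\right) = \frac{93425754215}{891}$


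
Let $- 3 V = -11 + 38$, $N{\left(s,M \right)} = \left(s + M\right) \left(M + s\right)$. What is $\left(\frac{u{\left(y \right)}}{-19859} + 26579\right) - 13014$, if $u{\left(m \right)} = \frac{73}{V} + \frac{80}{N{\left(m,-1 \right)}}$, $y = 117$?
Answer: $\frac{291284685709}{21473253} \approx 13565.0$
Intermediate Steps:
$N{\left(s,M \right)} = \left(M + s\right)^{2}$ ($N{\left(s,M \right)} = \left(M + s\right) \left(M + s\right) = \left(M + s\right)^{2}$)
$V = -9$ ($V = - \frac{-11 + 38}{3} = \left(- \frac{1}{3}\right) 27 = -9$)
$u{\left(m \right)} = - \frac{73}{9} + \frac{80}{\left(-1 + m\right)^{2}}$ ($u{\left(m \right)} = \frac{73}{-9} + \frac{80}{\left(-1 + m\right)^{2}} = 73 \left(- \frac{1}{9}\right) + \frac{80}{\left(-1 + m\right)^{2}} = - \frac{73}{9} + \frac{80}{\left(-1 + m\right)^{2}}$)
$\left(\frac{u{\left(y \right)}}{-19859} + 26579\right) - 13014 = \left(\frac{- \frac{73}{9} + \frac{80}{\left(-1 + 117\right)^{2}}}{-19859} + 26579\right) - 13014 = \left(\left(- \frac{73}{9} + \frac{80}{13456}\right) \left(- \frac{1}{19859}\right) + 26579\right) - 13014 = \left(\left(- \frac{73}{9} + 80 \cdot \frac{1}{13456}\right) \left(- \frac{1}{19859}\right) + 26579\right) - 13014 = \left(\left(- \frac{73}{9} + \frac{5}{841}\right) \left(- \frac{1}{19859}\right) + 26579\right) - 13014 = \left(\left(- \frac{61348}{7569}\right) \left(- \frac{1}{19859}\right) + 26579\right) - 13014 = \left(\frac{8764}{21473253} + 26579\right) - 13014 = \frac{570737600251}{21473253} - 13014 = \frac{291284685709}{21473253}$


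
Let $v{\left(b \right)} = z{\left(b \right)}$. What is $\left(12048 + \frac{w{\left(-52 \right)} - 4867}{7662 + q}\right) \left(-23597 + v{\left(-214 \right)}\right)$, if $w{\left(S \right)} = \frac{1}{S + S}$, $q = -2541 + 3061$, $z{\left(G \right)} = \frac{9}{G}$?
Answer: $- \frac{51767557000220625}{182098592} \approx -2.8428 \cdot 10^{8}$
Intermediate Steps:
$q = 520$
$v{\left(b \right)} = \frac{9}{b}$
$w{\left(S \right)} = \frac{1}{2 S}$
$\left(12048 + \frac{w{\left(-52 \right)} - 4867}{7662 + q}\right) \left(-23597 + v{\left(-214 \right)}\right) = \left(12048 + \frac{\frac{1}{2 \left(-52\right)} - 4867}{7662 + 520}\right) \left(-23597 + \frac{9}{-214}\right) = \left(12048 + \frac{\frac{1}{2} \left(- \frac{1}{52}\right) - 4867}{8182}\right) \left(-23597 + 9 \left(- \frac{1}{214}\right)\right) = \left(12048 + \left(- \frac{1}{104} - 4867\right) \frac{1}{8182}\right) \left(-23597 - \frac{9}{214}\right) = \left(12048 - \frac{506169}{850928}\right) \left(- \frac{5049767}{214}\right) = \frac{10251474375}{850928} \left(- \frac{5049767}{214}\right) = - \frac{51767557000220625}{182098592}$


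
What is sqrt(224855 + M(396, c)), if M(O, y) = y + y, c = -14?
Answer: sqrt(224827) ≈ 474.16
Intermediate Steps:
M(O, y) = 2*y
sqrt(224855 + M(396, c)) = sqrt(224855 + 2*(-14)) = sqrt(224855 - 28) = sqrt(224827)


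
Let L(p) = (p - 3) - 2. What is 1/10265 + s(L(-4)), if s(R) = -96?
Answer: -985439/10265 ≈ -96.000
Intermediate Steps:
L(p) = -5 + p (L(p) = (-3 + p) - 2 = -5 + p)
1/10265 + s(L(-4)) = 1/10265 - 96 = -985439/10265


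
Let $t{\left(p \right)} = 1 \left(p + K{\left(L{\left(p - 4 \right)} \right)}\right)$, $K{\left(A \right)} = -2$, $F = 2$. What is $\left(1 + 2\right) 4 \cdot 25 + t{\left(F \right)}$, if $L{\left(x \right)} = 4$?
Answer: $300$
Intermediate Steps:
$t{\left(p \right)} = -2 + p$ ($t{\left(p \right)} = 1 \left(p - 2\right) = 1 \left(-2 + p\right) = -2 + p$)
$\left(1 + 2\right) 4 \cdot 25 + t{\left(F \right)} = \left(1 + 2\right) 4 \cdot 25 + \left(-2 + 2\right) = 3 \cdot 4 \cdot 25 + 0 = 12 \cdot 25 + 0 = 300 + 0 = 300$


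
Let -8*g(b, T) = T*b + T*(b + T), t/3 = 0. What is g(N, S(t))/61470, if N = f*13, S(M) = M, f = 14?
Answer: 0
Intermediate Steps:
t = 0 (t = 3*0 = 0)
N = 182 (N = 14*13 = 182)
g(b, T) = -T*b/8 - T*(T + b)/8 (g(b, T) = -(T*b + T*(b + T))/8 = -(T*b + T*(T + b))/8 = -T*b/8 - T*(T + b)/8)
g(N, S(t))/61470 = -1/8*0*(0 + 2*182)/61470 = -1/8*0*(0 + 364)*(1/61470) = -1/8*0*364*(1/61470) = 0*(1/61470) = 0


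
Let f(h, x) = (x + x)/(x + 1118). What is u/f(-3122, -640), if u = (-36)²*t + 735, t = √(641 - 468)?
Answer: -35133/128 - 19359*√173/40 ≈ -6640.2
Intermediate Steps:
t = √173 ≈ 13.153
u = 735 + 1296*√173 (u = (-36)²*√173 + 735 = 1296*√173 + 735 = 735 + 1296*√173 ≈ 17781.)
f(h, x) = 2*x/(1118 + x) (f(h, x) = (2*x)/(1118 + x) = 2*x/(1118 + x))
u/f(-3122, -640) = (735 + 1296*√173)/((2*(-640)/(1118 - 640))) = (735 + 1296*√173)/((2*(-640)/478)) = (735 + 1296*√173)/((2*(-640)*(1/478))) = (735 + 1296*√173)/(-640/239) = (735 + 1296*√173)*(-239/640) = -35133/128 - 19359*√173/40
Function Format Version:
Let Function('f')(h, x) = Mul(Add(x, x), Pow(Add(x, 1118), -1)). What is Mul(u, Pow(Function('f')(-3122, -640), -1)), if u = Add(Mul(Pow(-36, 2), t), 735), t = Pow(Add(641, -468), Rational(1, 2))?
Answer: Add(Rational(-35133, 128), Mul(Rational(-19359, 40), Pow(173, Rational(1, 2)))) ≈ -6640.2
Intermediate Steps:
t = Pow(173, Rational(1, 2)) ≈ 13.153
u = Add(735, Mul(1296, Pow(173, Rational(1, 2)))) (u = Add(Mul(Pow(-36, 2), Pow(173, Rational(1, 2))), 735) = Add(Mul(1296, Pow(173, Rational(1, 2))), 735) = Add(735, Mul(1296, Pow(173, Rational(1, 2)))) ≈ 17781.)
Function('f')(h, x) = Mul(2, x, Pow(Add(1118, x), -1)) (Function('f')(h, x) = Mul(Mul(2, x), Pow(Add(1118, x), -1)) = Mul(2, x, Pow(Add(1118, x), -1)))
Mul(u, Pow(Function('f')(-3122, -640), -1)) = Mul(Add(735, Mul(1296, Pow(173, Rational(1, 2)))), Pow(Mul(2, -640, Pow(Add(1118, -640), -1)), -1)) = Mul(Add(735, Mul(1296, Pow(173, Rational(1, 2)))), Pow(Mul(2, -640, Pow(478, -1)), -1)) = Mul(Add(735, Mul(1296, Pow(173, Rational(1, 2)))), Pow(Mul(2, -640, Rational(1, 478)), -1)) = Mul(Add(735, Mul(1296, Pow(173, Rational(1, 2)))), Pow(Rational(-640, 239), -1)) = Mul(Add(735, Mul(1296, Pow(173, Rational(1, 2)))), Rational(-239, 640)) = Add(Rational(-35133, 128), Mul(Rational(-19359, 40), Pow(173, Rational(1, 2))))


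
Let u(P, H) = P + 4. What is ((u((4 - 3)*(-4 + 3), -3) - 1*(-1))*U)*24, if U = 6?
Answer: 576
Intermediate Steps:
u(P, H) = 4 + P
((u((4 - 3)*(-4 + 3), -3) - 1*(-1))*U)*24 = (((4 + (4 - 3)*(-4 + 3)) - 1*(-1))*6)*24 = (((4 + 1*(-1)) + 1)*6)*24 = (((4 - 1) + 1)*6)*24 = ((3 + 1)*6)*24 = (4*6)*24 = 24*24 = 576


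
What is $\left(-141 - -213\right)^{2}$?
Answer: $5184$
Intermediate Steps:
$\left(-141 - -213\right)^{2} = \left(-141 + 213\right)^{2} = 72^{2} = 5184$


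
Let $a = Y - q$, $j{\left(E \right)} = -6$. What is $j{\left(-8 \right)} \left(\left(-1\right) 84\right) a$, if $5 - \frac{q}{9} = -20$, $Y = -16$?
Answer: $-121464$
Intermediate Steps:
$q = 225$ ($q = 45 - -180 = 45 + 180 = 225$)
$a = -241$ ($a = -16 - 225 = -241$)
$j{\left(-8 \right)} \left(\left(-1\right) 84\right) a = - 6 \left(\left(-1\right) 84\right) \left(-241\right) = \left(-6\right) \left(-84\right) \left(-241\right) = 504 \left(-241\right) = -121464$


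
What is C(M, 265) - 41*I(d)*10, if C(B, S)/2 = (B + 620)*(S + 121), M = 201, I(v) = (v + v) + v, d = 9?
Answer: 622742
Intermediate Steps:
I(v) = 3*v (I(v) = 2*v + v = 3*v)
C(B, S) = 2*(121 + S)*(620 + B) (C(B, S) = 2*((B + 620)*(S + 121)) = 2*((620 + B)*(121 + S)) = 2*((121 + S)*(620 + B)) = 2*(121 + S)*(620 + B))
C(M, 265) - 41*I(d)*10 = (150040 + 242*201 + 1240*265 + 2*201*265) - 41*(3*9)*10 = (150040 + 48642 + 328600 + 106530) - 41*27*10 = 633812 - 1107*10 = 633812 - 1*11070 = 633812 - 11070 = 622742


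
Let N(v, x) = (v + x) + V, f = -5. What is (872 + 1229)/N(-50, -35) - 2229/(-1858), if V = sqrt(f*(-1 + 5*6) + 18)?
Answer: (-3714193*I + 2229*sqrt(127))/(1858*(sqrt(127) + 85*I)) ≈ -23.091 - 3.2205*I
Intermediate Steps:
V = I*sqrt(127) (V = sqrt(-5*(-1 + 5*6) + 18) = sqrt(-5*(-1 + 30) + 18) = sqrt(-5*29 + 18) = sqrt(-145 + 18) = sqrt(-127) = I*sqrt(127) ≈ 11.269*I)
N(v, x) = v + x + I*sqrt(127) (N(v, x) = (v + x) + I*sqrt(127) = v + x + I*sqrt(127))
(872 + 1229)/N(-50, -35) - 2229/(-1858) = (872 + 1229)/(-50 - 35 + I*sqrt(127)) - 2229/(-1858) = 2101/(-85 + I*sqrt(127)) - 2229*(-1/1858) = 2101/(-85 + I*sqrt(127)) + 2229/1858 = 2229/1858 + 2101/(-85 + I*sqrt(127))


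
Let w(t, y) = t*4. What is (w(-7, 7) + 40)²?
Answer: 144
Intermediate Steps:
w(t, y) = 4*t
(w(-7, 7) + 40)² = (4*(-7) + 40)² = (-28 + 40)² = 12² = 144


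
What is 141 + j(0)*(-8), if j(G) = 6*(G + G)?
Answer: 141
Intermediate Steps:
j(G) = 12*G (j(G) = 6*(2*G) = 12*G)
141 + j(0)*(-8) = 141 + (12*0)*(-8) = 141 + 0*(-8) = 141 + 0 = 141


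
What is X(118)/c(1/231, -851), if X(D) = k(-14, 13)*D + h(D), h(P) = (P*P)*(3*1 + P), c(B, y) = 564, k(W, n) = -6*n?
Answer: 418900/141 ≈ 2970.9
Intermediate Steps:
h(P) = P**2*(3 + P)
X(D) = -78*D + D**2*(3 + D) (X(D) = (-6*13)*D + D**2*(3 + D) = -78*D + D**2*(3 + D))
X(118)/c(1/231, -851) = (118*(-78 + 118*(3 + 118)))/564 = (118*(-78 + 118*121))*(1/564) = (118*(-78 + 14278))*(1/564) = (118*14200)*(1/564) = 1675600*(1/564) = 418900/141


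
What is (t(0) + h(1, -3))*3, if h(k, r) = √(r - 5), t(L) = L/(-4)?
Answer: 6*I*√2 ≈ 8.4853*I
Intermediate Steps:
t(L) = -L/4 (t(L) = L*(-¼) = -L/4)
h(k, r) = √(-5 + r)
(t(0) + h(1, -3))*3 = (-¼*0 + √(-5 - 3))*3 = (0 + √(-8))*3 = (0 + 2*I*√2)*3 = (2*I*√2)*3 = 6*I*√2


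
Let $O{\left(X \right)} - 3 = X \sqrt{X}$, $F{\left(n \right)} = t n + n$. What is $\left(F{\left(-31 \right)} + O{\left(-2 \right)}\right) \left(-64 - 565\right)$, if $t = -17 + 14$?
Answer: $-40885 + 1258 i \sqrt{2} \approx -40885.0 + 1779.1 i$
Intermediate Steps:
$t = -3$
$F{\left(n \right)} = - 2 n$ ($F{\left(n \right)} = - 3 n + n = - 2 n$)
$O{\left(X \right)} = 3 + X^{\frac{3}{2}}$ ($O{\left(X \right)} = 3 + X \sqrt{X} = 3 + X^{\frac{3}{2}}$)
$\left(F{\left(-31 \right)} + O{\left(-2 \right)}\right) \left(-64 - 565\right) = \left(\left(-2\right) \left(-31\right) + \left(3 + \left(-2\right)^{\frac{3}{2}}\right)\right) \left(-64 - 565\right) = \left(62 + \left(3 - 2 i \sqrt{2}\right)\right) \left(-629\right) = \left(65 - 2 i \sqrt{2}\right) \left(-629\right) = -40885 + 1258 i \sqrt{2}$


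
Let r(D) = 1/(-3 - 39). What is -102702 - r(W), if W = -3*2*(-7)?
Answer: -4313483/42 ≈ -1.0270e+5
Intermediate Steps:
W = 42 (W = -6*(-7) = 42)
r(D) = -1/42 (r(D) = 1/(-42) = -1/42)
-102702 - r(W) = -102702 - 1*(-1/42) = -102702 + 1/42 = -4313483/42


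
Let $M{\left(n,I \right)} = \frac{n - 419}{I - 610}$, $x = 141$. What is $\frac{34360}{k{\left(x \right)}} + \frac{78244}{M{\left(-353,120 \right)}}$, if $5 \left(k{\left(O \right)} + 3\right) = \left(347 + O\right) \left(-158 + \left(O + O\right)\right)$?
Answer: $\frac{579890247730}{11675921} \approx 49666.0$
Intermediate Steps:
$M{\left(n,I \right)} = \frac{-419 + n}{-610 + I}$
$k{\left(O \right)} = -3 + \frac{\left(-158 + 2 O\right) \left(347 + O\right)}{5}$ ($k{\left(O \right)} = -3 + \frac{\left(347 + O\right) \left(-158 + \left(O + O\right)\right)}{5} = -3 + \frac{\left(347 + O\right) \left(-158 + 2 O\right)}{5} = -3 + \frac{\left(-158 + 2 O\right) \left(347 + O\right)}{5}$)
$\frac{34360}{k{\left(x \right)}} + \frac{78244}{M{\left(-353,120 \right)}} = \frac{34360}{- \frac{54841}{5} + \frac{2 \cdot 141^{2}}{5} + \frac{536}{5} \cdot 141} + \frac{78244}{\frac{1}{-610 + 120} \left(-419 - 353\right)} = \frac{34360}{- \frac{54841}{5} + \frac{2}{5} \cdot 19881 + \frac{75576}{5}} + \frac{78244}{\frac{1}{-490} \left(-772\right)} = \frac{34360}{- \frac{54841}{5} + \frac{39762}{5} + \frac{75576}{5}} + \frac{78244}{\left(- \frac{1}{490}\right) \left(-772\right)} = \frac{34360}{\frac{60497}{5}} + \frac{78244}{\frac{386}{245}} = 34360 \cdot \frac{5}{60497} + 78244 \cdot \frac{245}{386} = \frac{171800}{60497} + \frac{9584890}{193} = \frac{579890247730}{11675921}$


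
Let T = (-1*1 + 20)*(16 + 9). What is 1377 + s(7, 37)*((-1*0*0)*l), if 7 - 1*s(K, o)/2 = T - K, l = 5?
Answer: 1377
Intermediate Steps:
T = 475 (T = (-1 + 20)*25 = 19*25 = 475)
s(K, o) = -936 + 2*K (s(K, o) = 14 - 2*(475 - K) = 14 + (-950 + 2*K) = -936 + 2*K)
1377 + s(7, 37)*((-1*0*0)*l) = 1377 + (-936 + 2*7)*((-1*0*0)*5) = 1377 + (-936 + 14)*((0*0)*5) = 1377 - 0*5 = 1377 - 922*0 = 1377 + 0 = 1377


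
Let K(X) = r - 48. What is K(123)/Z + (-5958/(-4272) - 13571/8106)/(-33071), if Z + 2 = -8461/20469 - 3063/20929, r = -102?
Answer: 92717780619970813/1582203191569224 ≈ 58.600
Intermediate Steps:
K(X) = -150 (K(X) = -102 - 48 = -150)
Z = -1096568218/428395701 (Z = -2 + (-8461/20469 - 3063/20929) = -2 - 239776816/428395701 = -1096568218/428395701 ≈ -2.5597)
K(123)/Z + (-5958/(-4272) - 13571/8106)/(-33071) = -150/(-1096568218/428395701) + (-5958/(-4272) - 13571/8106)/(-33071) = -150*(-428395701/1096568218) + (-5958*(-1/4272) - 13571*1/8106)*(-1/33071) = 32129677575/548284109 + (993/712 - 13571/8106)*(-1/33071) = 32129677575/548284109 - 806647/2885736*(-1/33071) = 32129677575/548284109 + 806647/95434175256 = 92717780619970813/1582203191569224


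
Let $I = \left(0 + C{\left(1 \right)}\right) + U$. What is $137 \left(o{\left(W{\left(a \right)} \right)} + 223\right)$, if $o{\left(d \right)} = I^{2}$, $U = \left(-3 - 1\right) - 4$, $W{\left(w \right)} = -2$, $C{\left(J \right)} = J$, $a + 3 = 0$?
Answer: $37264$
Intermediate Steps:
$a = -3$ ($a = -3 + 0 = -3$)
$U = -8$ ($U = -4 - 4 = -8$)
$I = -7$ ($I = \left(0 + 1\right) - 8 = 1 - 8 = -7$)
$o{\left(d \right)} = 49$ ($o{\left(d \right)} = \left(-7\right)^{2} = 49$)
$137 \left(o{\left(W{\left(a \right)} \right)} + 223\right) = 137 \left(49 + 223\right) = 137 \cdot 272 = 37264$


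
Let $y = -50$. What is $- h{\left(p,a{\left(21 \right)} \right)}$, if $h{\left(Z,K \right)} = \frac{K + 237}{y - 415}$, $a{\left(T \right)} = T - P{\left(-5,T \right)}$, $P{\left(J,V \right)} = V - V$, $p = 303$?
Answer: $\frac{86}{155} \approx 0.55484$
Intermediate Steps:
$P{\left(J,V \right)} = 0$
$a{\left(T \right)} = T$ ($a{\left(T \right)} = T - 0 = T + 0 = T$)
$h{\left(Z,K \right)} = - \frac{79}{155} - \frac{K}{465}$ ($h{\left(Z,K \right)} = \frac{K + 237}{-50 - 415} = \frac{237 + K}{-465} = \left(237 + K\right) \left(- \frac{1}{465}\right) = - \frac{79}{155} - \frac{K}{465}$)
$- h{\left(p,a{\left(21 \right)} \right)} = - (- \frac{79}{155} - \frac{7}{155}) = \left(-1\right) \left(- \frac{86}{155}\right) = \frac{86}{155}$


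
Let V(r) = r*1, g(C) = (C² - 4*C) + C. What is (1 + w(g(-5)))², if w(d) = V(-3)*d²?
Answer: 23030401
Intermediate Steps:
g(C) = C² - 3*C
V(r) = r
w(d) = -3*d²
(1 + w(g(-5)))² = (1 - 3*25*(-3 - 5)²)² = (1 - 3*(-5*(-8))²)² = (1 - 3*40²)² = (1 - 3*1600)² = (1 - 4800)² = (-4799)² = 23030401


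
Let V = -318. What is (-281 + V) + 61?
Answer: -538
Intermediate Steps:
(-281 + V) + 61 = (-281 - 318) + 61 = -599 + 61 = -538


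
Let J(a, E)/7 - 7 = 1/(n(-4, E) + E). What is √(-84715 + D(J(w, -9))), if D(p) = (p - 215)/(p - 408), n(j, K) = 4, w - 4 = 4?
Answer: I*√275085378586/1802 ≈ 291.06*I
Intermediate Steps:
w = 8 (w = 4 + 4 = 8)
J(a, E) = 49 + 7/(4 + E)
D(p) = (-215 + p)/(-408 + p)
√(-84715 + D(J(w, -9))) = √(-84715 + (-215 + 7*(29 + 7*(-9))/(4 - 9))/(-408 + 7*(29 + 7*(-9))/(4 - 9))) = √(-84715 + (-215 + 7*(29 - 63)/(-5))/(-408 + 7*(29 - 63)/(-5))) = √(-84715 + (-215 + 7*(-⅕)*(-34))/(-408 + 7*(-⅕)*(-34))) = √(-84715 + (-215 + 238/5)/(-408 + 238/5)) = √(-84715 - 837/5/(-1802/5)) = √(-84715 - 5/1802*(-837/5)) = √(-84715 + 837/1802) = √(-152655593/1802) = I*√275085378586/1802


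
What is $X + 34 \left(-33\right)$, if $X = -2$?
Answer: $-1124$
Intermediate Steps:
$X + 34 \left(-33\right) = -2 + 34 \left(-33\right) = -2 - 1122 = -1124$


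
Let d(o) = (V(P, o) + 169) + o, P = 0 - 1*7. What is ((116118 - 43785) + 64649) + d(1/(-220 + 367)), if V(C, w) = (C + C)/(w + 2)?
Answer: 5947250884/43365 ≈ 1.3714e+5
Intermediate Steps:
P = -7 (P = 0 - 7 = -7)
V(C, w) = 2*C/(2 + w) (V(C, w) = (2*C)/(2 + w) = 2*C/(2 + w))
d(o) = 169 + o - 14/(2 + o) (d(o) = (2*(-7)/(2 + o) + 169) + o = (-14/(2 + o) + 169) + o = (169 - 14/(2 + o)) + o = 169 + o - 14/(2 + o))
((116118 - 43785) + 64649) + d(1/(-220 + 367)) = ((116118 - 43785) + 64649) + (-14 + (2 + 1/(-220 + 367))*(169 + 1/(-220 + 367)))/(2 + 1/(-220 + 367)) = (72333 + 64649) + (-14 + (2 + 1/147)*(169 + 1/147))/(2 + 1/147) = 136982 + (-14 + (2 + 1/147)*(169 + 1/147))/(2 + 1/147) = 136982 + (-14 + (295/147)*(24844/147))/(295/147) = 136982 + 147*(-14 + 7328980/21609)/295 = 136982 + (147/295)*(7026454/21609) = 136982 + 7026454/43365 = 5947250884/43365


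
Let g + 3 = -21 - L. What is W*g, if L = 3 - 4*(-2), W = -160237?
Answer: 5608295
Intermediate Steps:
L = 11 (L = 3 + 8 = 11)
g = -35 (g = -3 + (-21 - 1*11) = -3 + (-21 - 11) = -3 - 32 = -35)
W*g = -160237*(-35) = 5608295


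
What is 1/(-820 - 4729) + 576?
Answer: 3196223/5549 ≈ 576.00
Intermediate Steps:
1/(-820 - 4729) + 576 = 1/(-5549) + 576 = -1/5549 + 576 = 3196223/5549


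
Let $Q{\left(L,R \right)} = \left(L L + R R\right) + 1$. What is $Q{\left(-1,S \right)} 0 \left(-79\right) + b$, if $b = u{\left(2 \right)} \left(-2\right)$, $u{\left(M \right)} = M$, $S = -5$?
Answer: $-4$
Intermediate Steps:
$Q{\left(L,R \right)} = 1 + L^{2} + R^{2}$ ($Q{\left(L,R \right)} = \left(L^{2} + R^{2}\right) + 1 = 1 + L^{2} + R^{2}$)
$b = -4$ ($b = 2 \left(-2\right) = -4$)
$Q{\left(-1,S \right)} 0 \left(-79\right) + b = \left(1 + \left(-1\right)^{2} + \left(-5\right)^{2}\right) 0 \left(-79\right) - 4 = \left(1 + 1 + 25\right) 0 \left(-79\right) - 4 = 27 \cdot 0 \left(-79\right) - 4 = 0 \left(-79\right) - 4 = 0 - 4 = -4$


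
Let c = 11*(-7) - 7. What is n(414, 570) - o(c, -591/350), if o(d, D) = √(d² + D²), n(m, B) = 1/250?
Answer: 1/250 - 3*√96078809/350 ≈ -84.013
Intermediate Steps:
n(m, B) = 1/250
c = -84 (c = -77 - 7 = -84)
o(d, D) = √(D² + d²)
n(414, 570) - o(c, -591/350) = 1/250 - √((-591/350)² + (-84)²) = 1/250 - √((-591*1/350)² + 7056) = 1/250 - √((-591/350)² + 7056) = 1/250 - √(349281/122500 + 7056) = 1/250 - √(864709281/122500) = 1/250 - 3*√96078809/350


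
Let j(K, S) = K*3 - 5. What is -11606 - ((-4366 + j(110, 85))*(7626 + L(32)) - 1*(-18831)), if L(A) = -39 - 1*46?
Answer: 30442744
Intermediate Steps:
L(A) = -85 (L(A) = -39 - 46 = -85)
j(K, S) = -5 + 3*K (j(K, S) = 3*K - 5 = -5 + 3*K)
-11606 - ((-4366 + j(110, 85))*(7626 + L(32)) - 1*(-18831)) = -11606 - ((-4366 + (-5 + 3*110))*(7626 - 85) - 1*(-18831)) = -11606 - ((-4366 + (-5 + 330))*7541 + 18831) = -11606 - ((-4366 + 325)*7541 + 18831) = -11606 - (-4041*7541 + 18831) = -11606 - (-30473181 + 18831) = -11606 - 1*(-30454350) = -11606 + 30454350 = 30442744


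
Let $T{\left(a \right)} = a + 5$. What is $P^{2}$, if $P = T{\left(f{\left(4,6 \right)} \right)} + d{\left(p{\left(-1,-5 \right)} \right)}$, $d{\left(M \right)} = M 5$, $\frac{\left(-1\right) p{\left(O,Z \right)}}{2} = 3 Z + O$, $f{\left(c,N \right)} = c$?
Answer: $28561$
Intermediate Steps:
$p{\left(O,Z \right)} = - 6 Z - 2 O$ ($p{\left(O,Z \right)} = - 2 \left(3 Z + O\right) = - 2 \left(O + 3 Z\right) = - 6 Z - 2 O$)
$d{\left(M \right)} = 5 M$
$T{\left(a \right)} = 5 + a$
$P = 169$ ($P = \left(5 + 4\right) + 5 \left(\left(-6\right) \left(-5\right) - -2\right) = 9 + 5 \left(30 + 2\right) = 9 + 5 \cdot 32 = 9 + 160 = 169$)
$P^{2} = 169^{2} = 28561$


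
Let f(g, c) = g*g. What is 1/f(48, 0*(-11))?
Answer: 1/2304 ≈ 0.00043403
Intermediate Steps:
f(g, c) = g**2
1/f(48, 0*(-11)) = 1/(48**2) = 1/2304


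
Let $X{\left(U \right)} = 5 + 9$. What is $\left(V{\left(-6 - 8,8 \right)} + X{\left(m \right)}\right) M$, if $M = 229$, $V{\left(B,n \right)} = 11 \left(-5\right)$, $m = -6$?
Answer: $-9389$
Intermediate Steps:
$V{\left(B,n \right)} = -55$
$X{\left(U \right)} = 14$
$\left(V{\left(-6 - 8,8 \right)} + X{\left(m \right)}\right) M = \left(-55 + 14\right) 229 = \left(-41\right) 229 = -9389$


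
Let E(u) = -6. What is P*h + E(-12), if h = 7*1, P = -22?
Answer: -160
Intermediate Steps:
h = 7
P*h + E(-12) = -22*7 - 6 = -154 - 6 = -160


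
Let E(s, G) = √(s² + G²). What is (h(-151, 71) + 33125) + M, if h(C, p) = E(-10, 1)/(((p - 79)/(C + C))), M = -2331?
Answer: 30794 + 151*√101/4 ≈ 31173.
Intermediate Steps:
E(s, G) = √(G² + s²)
h(C, p) = 2*C*√101/(-79 + p) (h(C, p) = √(1² + (-10)²)/(((p - 79)/(C + C))) = √(1 + 100)/(((-79 + p)/((2*C)))) = √101/(((-79 + p)*(1/(2*C)))) = √101/(((-79 + p)/(2*C))) = √101*(2*C/(-79 + p)) = 2*C*√101/(-79 + p))
(h(-151, 71) + 33125) + M = (2*(-151)*√101/(-79 + 71) + 33125) - 2331 = (2*(-151)*√101/(-8) + 33125) - 2331 = (2*(-151)*√101*(-⅛) + 33125) - 2331 = (151*√101/4 + 33125) - 2331 = (33125 + 151*√101/4) - 2331 = 30794 + 151*√101/4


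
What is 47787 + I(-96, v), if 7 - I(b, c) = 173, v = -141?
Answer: 47621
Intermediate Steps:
I(b, c) = -166 (I(b, c) = 7 - 1*173 = 7 - 173 = -166)
47787 + I(-96, v) = 47787 - 166 = 47621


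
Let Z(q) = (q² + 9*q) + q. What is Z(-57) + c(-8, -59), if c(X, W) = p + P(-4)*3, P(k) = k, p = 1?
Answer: 2668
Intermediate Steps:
c(X, W) = -11 (c(X, W) = 1 - 4*3 = 1 - 12 = -11)
Z(q) = q² + 10*q
Z(-57) + c(-8, -59) = -57*(10 - 57) - 11 = -57*(-47) - 11 = 2679 - 11 = 2668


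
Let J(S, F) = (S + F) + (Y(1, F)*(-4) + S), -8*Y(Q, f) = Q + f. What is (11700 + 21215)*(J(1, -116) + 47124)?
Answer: 3090883075/2 ≈ 1.5454e+9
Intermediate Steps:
Y(Q, f) = -Q/8 - f/8 (Y(Q, f) = -(Q + f)/8 = -Q/8 - f/8)
J(S, F) = ½ + 2*S + 3*F/2 (J(S, F) = (S + F) + ((-⅛*1 - F/8)*(-4) + S) = (F + S) + ((-⅛ - F/8)*(-4) + S) = (F + S) + ((½ + F/2) + S) = (F + S) + (½ + S + F/2) = ½ + 2*S + 3*F/2)
(11700 + 21215)*(J(1, -116) + 47124) = (11700 + 21215)*((½ + 2*1 + (3/2)*(-116)) + 47124) = 32915*((½ + 2 - 174) + 47124) = 32915*(-343/2 + 47124) = 32915*(93905/2) = 3090883075/2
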